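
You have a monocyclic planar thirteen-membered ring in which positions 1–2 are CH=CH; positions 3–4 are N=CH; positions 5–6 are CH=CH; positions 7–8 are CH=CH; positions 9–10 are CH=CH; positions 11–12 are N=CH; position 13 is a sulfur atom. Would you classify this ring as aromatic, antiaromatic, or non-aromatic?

The p orbitals form a continuous loop: each doubly-bonded ring atom is sp² with one p-orbital electron; the doubly-bonded nitrogens are pyridine-type — their lone pairs lie in the ring plane, leaving one electron in the p orbital; the sulfur donates one lone pair from its p orbital. The ring is fully conjugated.
π-electron count: 6 × 2 = 12 from the double-bond units + 2 from the S atom = 14.
Since 14 = 4·3 + 2, the ring meets the 4n+2 criterion.

Aromatic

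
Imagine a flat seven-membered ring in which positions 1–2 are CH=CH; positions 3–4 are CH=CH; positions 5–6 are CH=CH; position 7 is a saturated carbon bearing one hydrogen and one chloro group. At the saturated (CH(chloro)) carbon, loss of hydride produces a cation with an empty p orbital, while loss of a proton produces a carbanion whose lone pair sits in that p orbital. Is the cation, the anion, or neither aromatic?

Both ions have a continuous loop of p orbitals — each ring atom is sp².
Cation: 3 × 2 + 0 = 6 π electrons → 4(1)+2, aromatic.
Anion: 3 × 2 + 2 = 8 π electrons → 4(2), antiaromatic.

The cation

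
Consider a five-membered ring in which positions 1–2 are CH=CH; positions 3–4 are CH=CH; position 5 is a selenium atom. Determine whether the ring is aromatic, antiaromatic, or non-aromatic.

Check conjugation: each doubly-bonded ring atom is sp² with one p-orbital electron; the selenium donates one lone pair from its p orbital — every position has a p orbital, so the cyclic π system is continuous.
Tallying contributions gives 2 × 2 = 4 from the double-bond units + 2 from the Se atom = 6.
With 6 π electrons (n = 1), the Hückel 4n+2 condition holds.

Aromatic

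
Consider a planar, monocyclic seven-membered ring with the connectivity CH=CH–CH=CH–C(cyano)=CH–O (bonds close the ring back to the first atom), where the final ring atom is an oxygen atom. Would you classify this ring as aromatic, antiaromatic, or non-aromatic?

Check conjugation: every atom in a ring double bond is sp² and brings one electron to the p orbital; the oxygen donates one lone pair from its p orbital — every position has a p orbital, so the cyclic π system is continuous.
Tallying contributions gives 3 × 2 = 6 from the double-bond units + 2 from the O atom = 8.
8 is a 4n count (n = 2), so the planar conjugated ring is antiaromatic.

Antiaromatic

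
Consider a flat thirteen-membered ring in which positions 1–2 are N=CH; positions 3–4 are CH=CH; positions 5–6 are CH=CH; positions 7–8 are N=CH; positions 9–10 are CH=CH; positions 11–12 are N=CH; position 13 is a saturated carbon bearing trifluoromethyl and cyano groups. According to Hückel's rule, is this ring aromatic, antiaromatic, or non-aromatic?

Non-aromatic

The C(trifluoromethyl)(cyano) carbon is saturated: that saturated carbon is sp³ and has no p orbital in the ring π system. Conjugation is not continuous around the ring.
Broken conjugation rules out both aromaticity and antiaromaticity.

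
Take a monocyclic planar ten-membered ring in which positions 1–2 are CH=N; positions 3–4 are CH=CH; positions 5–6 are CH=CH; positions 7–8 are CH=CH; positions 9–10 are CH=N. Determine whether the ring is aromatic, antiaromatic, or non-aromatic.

Aromatic

Check conjugation: every atom in a ring double bond is sp² and brings one electron to the p orbital; the doubly-bonded nitrogens are pyridine-type — their lone pairs lie in the ring plane, leaving one electron in the p orbital — every position has a p orbital, so the cyclic π system is continuous.
π-electron count: 5 × 2 = 10 from the 5 double-bond units.
10 = 4(2) + 2, which satisfies Hückel's 4n+2 rule.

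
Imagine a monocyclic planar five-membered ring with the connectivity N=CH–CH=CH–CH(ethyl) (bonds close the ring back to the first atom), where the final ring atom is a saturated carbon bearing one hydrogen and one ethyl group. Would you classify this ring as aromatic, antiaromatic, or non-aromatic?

The CH(ethyl) carbon is saturated: that saturated carbon is sp³ and has no p orbital in the ring π system. Conjugation is not continuous around the ring.
Hückel's rule only applies to fully conjugated rings, so this one is simply non-aromatic.

Non-aromatic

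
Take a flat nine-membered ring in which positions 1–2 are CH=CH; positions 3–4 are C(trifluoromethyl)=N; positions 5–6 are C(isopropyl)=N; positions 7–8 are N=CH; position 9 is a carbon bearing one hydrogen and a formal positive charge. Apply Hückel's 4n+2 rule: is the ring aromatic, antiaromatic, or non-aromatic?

All ring atoms are sp² and supply a p orbital to the ring (every atom in a ring double bond is sp² and brings one electron to the p orbital; the doubly-bonded nitrogens are pyridine-type — their lone pairs lie in the ring plane, leaving one electron in the p orbital; the carbocation has an empty p orbital); the conjugation is uninterrupted.
π-electron count: 4 × 2 = 8 from the double-bond units + 0 from the CH(+) atom = 8.
8 = 4(2); a planar, fully conjugated 4n system is antiaromatic.

Antiaromatic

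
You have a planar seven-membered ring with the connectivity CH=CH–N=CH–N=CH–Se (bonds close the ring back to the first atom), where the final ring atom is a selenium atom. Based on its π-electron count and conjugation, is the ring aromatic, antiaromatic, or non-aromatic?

All ring atoms are sp² and supply a p orbital to the ring (each doubly-bonded ring atom is sp² with one p-orbital electron; the doubly-bonded nitrogens are pyridine-type — their lone pairs lie in the ring plane, leaving one electron in the p orbital; the selenium donates one lone pair from its p orbital); the conjugation is uninterrupted.
Tallying contributions gives 3 × 2 = 6 from the double-bond units + 2 from the Se atom = 8.
A 4n π count (8, n = 2) in a planar conjugated ring means antiaromatic.

Antiaromatic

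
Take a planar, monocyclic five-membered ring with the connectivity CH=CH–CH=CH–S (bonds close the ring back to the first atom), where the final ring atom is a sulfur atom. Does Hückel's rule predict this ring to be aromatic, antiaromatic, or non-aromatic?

Aromatic

The p orbitals form a continuous loop: the double-bond atoms are sp², each contributing one p electron; the sulfur donates one lone pair from its p orbital. The ring is fully conjugated.
π-electron count: 2 × 2 = 4 from the double-bond units + 2 from the S atom = 6.
With 6 π electrons (n = 1), the Hückel 4n+2 condition holds.
(This ring is thiophene.)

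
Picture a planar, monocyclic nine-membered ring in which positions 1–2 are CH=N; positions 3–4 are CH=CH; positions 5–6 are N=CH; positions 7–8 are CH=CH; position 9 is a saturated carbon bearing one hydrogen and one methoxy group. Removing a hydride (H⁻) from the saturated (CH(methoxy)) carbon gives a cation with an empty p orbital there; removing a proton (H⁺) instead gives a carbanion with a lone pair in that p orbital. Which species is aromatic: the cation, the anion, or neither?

Once that carbon is sp², every ring atom has a p orbital and both ions are fully conjugated.
Cation: 4 × 2 + 0 = 8 π electrons → 4(2), antiaromatic.
Anion: 4 × 2 + 2 = 10 π electrons → 4(2)+2, aromatic.

The anion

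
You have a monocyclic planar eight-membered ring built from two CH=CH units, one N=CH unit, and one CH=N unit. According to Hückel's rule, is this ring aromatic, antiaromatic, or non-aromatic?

The p orbitals form a continuous loop: the double-bond atoms are sp², each contributing one p electron; each =N– nitrogen is pyridine-type (lone pair in the sp² plane, one electron in the p orbital). The ring is fully conjugated.
Counting π electrons: 4 × 2 = 8 from the 4 double-bond units.
8 = 4(2); a planar, fully conjugated 4n system is antiaromatic.

Antiaromatic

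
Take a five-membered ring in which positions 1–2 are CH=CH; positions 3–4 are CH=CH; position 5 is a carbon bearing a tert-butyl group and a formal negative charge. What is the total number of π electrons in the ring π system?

Check conjugation: the double-bond atoms are sp², each contributing one p electron; the carbanion's lone pair occupies the p orbital — every position has a p orbital, so the cyclic π system is continuous.
Counting π electrons: 2 × 2 = 4 from the double-bond units + 2 from the C(tert-butyl)(-) atom = 6.

6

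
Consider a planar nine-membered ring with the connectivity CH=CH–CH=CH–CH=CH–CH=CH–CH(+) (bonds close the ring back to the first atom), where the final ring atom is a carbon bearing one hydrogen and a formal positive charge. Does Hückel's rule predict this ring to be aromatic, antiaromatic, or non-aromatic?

Check conjugation: the double-bond atoms are sp², each contributing one p electron; the carbocation has an empty p orbital — every position has a p orbital, so the cyclic π system is continuous.
Counting π electrons: 4 × 2 = 8 from the double-bond units + 0 from the CH(+) atom = 8.
With 8 = 4·2 π electrons, Hückel's rule classifies the planar ring as antiaromatic.

Antiaromatic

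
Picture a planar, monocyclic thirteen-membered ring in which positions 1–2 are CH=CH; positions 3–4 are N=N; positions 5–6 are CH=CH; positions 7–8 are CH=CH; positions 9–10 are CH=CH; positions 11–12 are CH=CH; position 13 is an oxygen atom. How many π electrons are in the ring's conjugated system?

All ring atoms are sp² and supply a p orbital to the ring (each doubly-bonded ring atom is sp² with one p-orbital electron; the doubly-bonded nitrogens are pyridine-type — their lone pairs lie in the ring plane, leaving one electron in the p orbital; the oxygen donates one lone pair from its p orbital); the conjugation is uninterrupted.
π-electron count: 6 × 2 = 12 from the double-bond units + 2 from the O atom = 14.

14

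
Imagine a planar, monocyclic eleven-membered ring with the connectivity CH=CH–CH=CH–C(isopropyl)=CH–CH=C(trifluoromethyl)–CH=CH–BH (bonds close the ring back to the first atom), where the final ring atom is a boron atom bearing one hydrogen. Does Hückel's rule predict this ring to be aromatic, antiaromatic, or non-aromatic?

Every ring atom contributes a p orbital perpendicular to the ring (every atom in a ring double bond is sp² and brings one electron to the p orbital; the boron has an empty p orbital), so the π system is cyclic and fully conjugated.
Tallying contributions gives 5 × 2 = 10 from the double-bond units + 0 from the BH atom = 10.
Since 10 = 4·2 + 2, the ring meets the 4n+2 criterion.

Aromatic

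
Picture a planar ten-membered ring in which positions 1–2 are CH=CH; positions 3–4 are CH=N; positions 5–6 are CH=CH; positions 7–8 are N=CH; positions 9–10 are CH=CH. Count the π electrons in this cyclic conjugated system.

All ring atoms are sp² and supply a p orbital to the ring (each doubly-bonded ring atom is sp² with one p-orbital electron; each sp² =N– keeps its lone pair in-plane and puts one electron into the π system); the conjugation is uninterrupted.
Tallying contributions gives 5 × 2 = 10 from the 5 double-bond units.

10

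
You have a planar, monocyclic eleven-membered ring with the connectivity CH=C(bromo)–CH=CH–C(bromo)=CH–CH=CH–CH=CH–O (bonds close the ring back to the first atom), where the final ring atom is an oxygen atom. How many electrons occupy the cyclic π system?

The p orbitals form a continuous loop: the double-bond atoms are sp², each contributing one p electron; the oxygen donates one lone pair from its p orbital. The ring is fully conjugated.
Adding the contributions, 5 × 2 = 10 from the double-bond units + 2 from the O atom = 12.

12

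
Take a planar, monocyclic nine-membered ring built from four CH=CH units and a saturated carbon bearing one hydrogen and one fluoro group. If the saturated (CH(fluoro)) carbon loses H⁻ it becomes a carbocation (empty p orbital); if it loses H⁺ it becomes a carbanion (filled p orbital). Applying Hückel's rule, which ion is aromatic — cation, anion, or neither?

In both ions every ring atom is sp² and contributes a p orbital, so both rings are fully conjugated.
Cation: 4 × 2 + 0 = 8 π electrons → 4(2), antiaromatic.
Anion: 4 × 2 + 2 = 10 π electrons → 4(2)+2, aromatic.

The anion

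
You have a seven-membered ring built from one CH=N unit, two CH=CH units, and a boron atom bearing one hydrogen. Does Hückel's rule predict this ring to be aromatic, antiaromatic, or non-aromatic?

Aromatic

Check conjugation: every atom in a ring double bond is sp² and brings one electron to the p orbital; each =N– nitrogen is pyridine-type (lone pair in the sp² plane, one electron in the p orbital); the boron has an empty p orbital — every position has a p orbital, so the cyclic π system is continuous.
π-electron count: 3 × 2 = 6 from the double-bond units + 0 from the BH atom = 6.
That gives a 4n+2 count (6, n = 1).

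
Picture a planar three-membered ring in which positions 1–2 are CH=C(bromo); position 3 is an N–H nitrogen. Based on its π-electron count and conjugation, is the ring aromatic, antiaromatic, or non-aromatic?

Every ring atom contributes a p orbital perpendicular to the ring (the double-bond atoms are sp², each contributing one p electron; the pyrrole-type nitrogen donates its lone pair from the p orbital), so the π system is cyclic and fully conjugated.
Adding the contributions, 1 × 2 = 2 from the double-bond unit + 2 from the NH atom = 4.
With 4 = 4·1 π electrons, Hückel's rule classifies the planar ring as antiaromatic.

Antiaromatic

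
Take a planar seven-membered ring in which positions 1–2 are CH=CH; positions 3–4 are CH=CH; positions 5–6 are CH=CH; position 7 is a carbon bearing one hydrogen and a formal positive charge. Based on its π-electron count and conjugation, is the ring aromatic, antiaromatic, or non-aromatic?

Aromatic

Every ring atom contributes a p orbital perpendicular to the ring (each doubly-bonded ring atom is sp² with one p-orbital electron; the carbocation has an empty p orbital), so the π system is cyclic and fully conjugated.
π-electron count: 3 × 2 = 6 from the double-bond units + 0 from the CH(+) atom = 6.
With 6 π electrons (n = 1), the Hückel 4n+2 condition holds.
(This ring is the tropylium cation.)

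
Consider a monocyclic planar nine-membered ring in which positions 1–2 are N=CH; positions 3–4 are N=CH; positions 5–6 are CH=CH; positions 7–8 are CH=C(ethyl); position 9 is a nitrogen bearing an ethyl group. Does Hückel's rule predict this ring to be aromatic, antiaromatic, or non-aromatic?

Every ring atom contributes a p orbital perpendicular to the ring (every atom in a ring double bond is sp² and brings one electron to the p orbital; each =N– nitrogen is pyridine-type (lone pair in the sp² plane, one electron in the p orbital); the pyrrole-type nitrogen donates its lone pair from the p orbital), so the π system is cyclic and fully conjugated.
Tallying contributions gives 4 × 2 = 8 from the double-bond units + 2 from the N(ethyl) atom = 10.
Since 10 = 4·2 + 2, the ring meets the 4n+2 criterion.

Aromatic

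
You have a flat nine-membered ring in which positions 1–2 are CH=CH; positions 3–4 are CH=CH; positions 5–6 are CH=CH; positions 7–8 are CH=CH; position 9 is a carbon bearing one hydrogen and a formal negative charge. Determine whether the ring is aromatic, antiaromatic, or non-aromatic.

The p orbitals form a continuous loop: the double-bond atoms are sp², each contributing one p electron; the carbanion's lone pair occupies the p orbital. The ring is fully conjugated.
Tallying contributions gives 4 × 2 = 8 from the double-bond units + 2 from the CH(-) atom = 10.
With 10 π electrons (n = 2), the Hückel 4n+2 condition holds.

Aromatic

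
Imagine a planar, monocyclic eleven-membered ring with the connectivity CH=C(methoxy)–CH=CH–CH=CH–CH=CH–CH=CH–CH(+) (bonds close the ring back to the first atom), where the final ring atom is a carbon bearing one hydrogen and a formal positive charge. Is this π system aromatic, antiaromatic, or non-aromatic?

Check conjugation: the double-bond atoms are sp², each contributing one p electron; the carbocation has an empty p orbital — every position has a p orbital, so the cyclic π system is continuous.
Counting π electrons: 5 × 2 = 10 from the double-bond units + 0 from the CH(+) atom = 10.
Since 10 = 4·2 + 2, the ring meets the 4n+2 criterion.

Aromatic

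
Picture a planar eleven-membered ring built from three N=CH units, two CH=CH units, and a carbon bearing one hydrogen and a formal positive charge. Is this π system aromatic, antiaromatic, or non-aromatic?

All ring atoms are sp² and supply a p orbital to the ring (every atom in a ring double bond is sp² and brings one electron to the p orbital; each sp² =N– keeps its lone pair in-plane and puts one electron into the π system; the carbocation has an empty p orbital); the conjugation is uninterrupted.
Counting π electrons: 5 × 2 = 10 from the double-bond units + 0 from the CH(+) atom = 10.
10 = 4(2) + 2, which satisfies Hückel's 4n+2 rule.

Aromatic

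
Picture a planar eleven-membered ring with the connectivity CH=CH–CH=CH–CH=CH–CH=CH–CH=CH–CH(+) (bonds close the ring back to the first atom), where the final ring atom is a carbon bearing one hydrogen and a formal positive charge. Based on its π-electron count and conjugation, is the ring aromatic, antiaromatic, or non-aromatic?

Check conjugation: the double-bond atoms are sp², each contributing one p electron; the carbocation has an empty p orbital — every position has a p orbital, so the cyclic π system is continuous.
π-electron count: 5 × 2 = 10 from the double-bond units + 0 from the CH(+) atom = 10.
Since 10 = 4·2 + 2, the ring meets the 4n+2 criterion.

Aromatic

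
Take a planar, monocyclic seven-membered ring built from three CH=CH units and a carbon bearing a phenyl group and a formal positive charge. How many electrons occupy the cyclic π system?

6

All ring atoms are sp² and supply a p orbital to the ring (every atom in a ring double bond is sp² and brings one electron to the p orbital; the carbocation has an empty p orbital); the conjugation is uninterrupted.
Tallying contributions gives 3 × 2 = 6 from the double-bond units + 0 from the C(phenyl)(+) atom = 6.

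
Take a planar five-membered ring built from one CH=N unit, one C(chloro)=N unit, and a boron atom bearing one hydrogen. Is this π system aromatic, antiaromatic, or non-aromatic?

Check conjugation: the double-bond atoms are sp², each contributing one p electron; the doubly-bonded nitrogens are pyridine-type — their lone pairs lie in the ring plane, leaving one electron in the p orbital; the boron has an empty p orbital — every position has a p orbital, so the cyclic π system is continuous.
π-electron count: 2 × 2 = 4 from the double-bond units + 0 from the BH atom = 4.
4 is a 4n count (n = 1), so the planar conjugated ring is antiaromatic.

Antiaromatic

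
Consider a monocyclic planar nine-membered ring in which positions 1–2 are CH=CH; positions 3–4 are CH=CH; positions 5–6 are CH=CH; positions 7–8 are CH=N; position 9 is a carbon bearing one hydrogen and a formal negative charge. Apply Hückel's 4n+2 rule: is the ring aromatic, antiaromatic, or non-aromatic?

Aromatic

Every ring atom contributes a p orbital perpendicular to the ring (the double-bond atoms are sp², each contributing one p electron; each =N– nitrogen is pyridine-type (lone pair in the sp² plane, one electron in the p orbital); the carbanion's lone pair occupies the p orbital), so the π system is cyclic and fully conjugated.
Adding the contributions, 4 × 2 = 8 from the double-bond units + 2 from the CH(-) atom = 10.
Since 10 = 4·2 + 2, the ring meets the 4n+2 criterion.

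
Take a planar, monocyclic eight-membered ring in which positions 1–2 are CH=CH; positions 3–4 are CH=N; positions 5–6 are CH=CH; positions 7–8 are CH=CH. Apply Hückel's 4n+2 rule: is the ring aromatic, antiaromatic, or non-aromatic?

Every ring atom contributes a p orbital perpendicular to the ring (each doubly-bonded ring atom is sp² with one p-orbital electron; the doubly-bonded nitrogens are pyridine-type — their lone pairs lie in the ring plane, leaving one electron in the p orbital), so the π system is cyclic and fully conjugated.
Adding the contributions, 4 × 2 = 8 from the 4 double-bond units.
8 is a 4n count (n = 2), so the planar conjugated ring is antiaromatic.

Antiaromatic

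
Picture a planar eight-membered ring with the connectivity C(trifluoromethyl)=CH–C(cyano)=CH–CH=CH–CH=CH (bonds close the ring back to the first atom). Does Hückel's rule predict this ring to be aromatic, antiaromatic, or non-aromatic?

Antiaromatic

Check conjugation: every atom in a ring double bond is sp² and brings one electron to the p orbital — every position has a p orbital, so the cyclic π system is continuous.
π-electron count: 4 × 2 = 8 from the 4 double-bond units.
With 8 = 4·2 π electrons, Hückel's rule classifies the planar ring as antiaromatic.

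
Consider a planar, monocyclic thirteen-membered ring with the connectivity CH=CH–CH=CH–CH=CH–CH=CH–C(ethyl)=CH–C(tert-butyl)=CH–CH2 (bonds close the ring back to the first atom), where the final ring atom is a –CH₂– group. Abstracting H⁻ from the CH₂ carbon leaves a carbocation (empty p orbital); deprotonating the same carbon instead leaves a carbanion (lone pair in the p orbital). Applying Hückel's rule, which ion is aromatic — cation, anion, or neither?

The anion

Once that carbon is sp², every ring atom has a p orbital and both ions are fully conjugated.
Cation: 6 × 2 + 0 = 12 π electrons → 4(3), antiaromatic.
Anion: 6 × 2 + 2 = 14 π electrons → 4(3)+2, aromatic.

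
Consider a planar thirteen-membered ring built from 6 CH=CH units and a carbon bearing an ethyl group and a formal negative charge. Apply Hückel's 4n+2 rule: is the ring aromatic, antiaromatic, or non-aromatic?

The p orbitals form a continuous loop: each doubly-bonded ring atom is sp² with one p-orbital electron; the carbanion's lone pair occupies the p orbital. The ring is fully conjugated.
Counting π electrons: 6 × 2 = 12 from the double-bond units + 2 from the C(ethyl)(-) atom = 14.
14 = 4(3) + 2, which satisfies Hückel's 4n+2 rule.

Aromatic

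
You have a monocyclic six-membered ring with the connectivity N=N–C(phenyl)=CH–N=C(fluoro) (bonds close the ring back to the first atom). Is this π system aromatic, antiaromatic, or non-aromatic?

Every ring atom contributes a p orbital perpendicular to the ring (the double-bond atoms are sp², each contributing one p electron; each sp² =N– keeps its lone pair in-plane and puts one electron into the π system), so the π system is cyclic and fully conjugated.
Counting π electrons: 3 × 2 = 6 from the 3 double-bond units.
Since 6 = 4·1 + 2, the ring meets the 4n+2 criterion.

Aromatic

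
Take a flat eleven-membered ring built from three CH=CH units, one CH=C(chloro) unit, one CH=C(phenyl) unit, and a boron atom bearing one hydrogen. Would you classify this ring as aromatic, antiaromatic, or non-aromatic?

Aromatic

Every ring atom contributes a p orbital perpendicular to the ring (each doubly-bonded ring atom is sp² with one p-orbital electron; the boron has an empty p orbital), so the π system is cyclic and fully conjugated.
π-electron count: 5 × 2 = 10 from the double-bond units + 0 from the BH atom = 10.
Since 10 = 4·2 + 2, the ring meets the 4n+2 criterion.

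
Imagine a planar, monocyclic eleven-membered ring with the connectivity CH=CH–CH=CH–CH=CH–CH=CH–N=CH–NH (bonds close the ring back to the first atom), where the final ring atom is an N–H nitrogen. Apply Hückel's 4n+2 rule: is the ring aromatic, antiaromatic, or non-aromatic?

Antiaromatic

All ring atoms are sp² and supply a p orbital to the ring (the double-bond atoms are sp², each contributing one p electron; the doubly-bonded nitrogens are pyridine-type — their lone pairs lie in the ring plane, leaving one electron in the p orbital; the pyrrole-type nitrogen donates its lone pair from the p orbital); the conjugation is uninterrupted.
π-electron count: 5 × 2 = 10 from the double-bond units + 2 from the NH atom = 12.
A 4n π count (12, n = 3) in a planar conjugated ring means antiaromatic.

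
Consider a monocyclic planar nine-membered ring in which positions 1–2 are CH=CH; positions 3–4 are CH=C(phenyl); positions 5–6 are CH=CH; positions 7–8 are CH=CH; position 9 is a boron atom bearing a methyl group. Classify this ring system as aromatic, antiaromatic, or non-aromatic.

Antiaromatic

The p orbitals form a continuous loop: each doubly-bonded ring atom is sp² with one p-orbital electron; the boron has an empty p orbital. The ring is fully conjugated.
π-electron count: 4 × 2 = 8 from the double-bond units + 0 from the B(methyl) atom = 8.
With 8 = 4·2 π electrons, Hückel's rule classifies the planar ring as antiaromatic.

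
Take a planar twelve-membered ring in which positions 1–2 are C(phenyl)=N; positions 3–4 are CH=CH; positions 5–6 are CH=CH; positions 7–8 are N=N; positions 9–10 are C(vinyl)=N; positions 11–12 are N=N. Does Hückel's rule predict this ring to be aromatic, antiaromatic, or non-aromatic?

Antiaromatic

Every ring atom contributes a p orbital perpendicular to the ring (every atom in a ring double bond is sp² and brings one electron to the p orbital; the doubly-bonded nitrogens are pyridine-type — their lone pairs lie in the ring plane, leaving one electron in the p orbital), so the π system is cyclic and fully conjugated.
Tallying contributions gives 6 × 2 = 12 from the 6 double-bond units.
12 is a 4n count (n = 3), so the planar conjugated ring is antiaromatic.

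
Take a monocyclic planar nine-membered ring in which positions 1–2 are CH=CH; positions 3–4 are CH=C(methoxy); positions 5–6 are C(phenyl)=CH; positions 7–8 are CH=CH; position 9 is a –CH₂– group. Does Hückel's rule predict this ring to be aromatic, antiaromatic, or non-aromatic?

The CH2 position has four σ bonds — the tetrahedral CH₂ carbon is sp³ and has no p orbital in the ring π system — so the cyclic conjugation is interrupted.
Without a continuous loop of overlapping p orbitals the Hückel electron count never comes into play.

Non-aromatic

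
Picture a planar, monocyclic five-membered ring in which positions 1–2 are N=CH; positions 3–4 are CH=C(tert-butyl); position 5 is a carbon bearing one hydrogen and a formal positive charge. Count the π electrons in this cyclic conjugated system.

The p orbitals form a continuous loop: each doubly-bonded ring atom is sp² with one p-orbital electron; the doubly-bonded nitrogens are pyridine-type — their lone pairs lie in the ring plane, leaving one electron in the p orbital; the carbocation has an empty p orbital. The ring is fully conjugated.
Counting π electrons: 2 × 2 = 4 from the double-bond units + 0 from the CH(+) atom = 4.

4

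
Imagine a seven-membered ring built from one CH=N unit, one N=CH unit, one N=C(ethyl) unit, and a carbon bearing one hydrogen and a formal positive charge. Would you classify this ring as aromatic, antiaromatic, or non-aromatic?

Aromatic

Every ring atom contributes a p orbital perpendicular to the ring (every atom in a ring double bond is sp² and brings one electron to the p orbital; the doubly-bonded nitrogens are pyridine-type — their lone pairs lie in the ring plane, leaving one electron in the p orbital; the carbocation has an empty p orbital), so the π system is cyclic and fully conjugated.
π-electron count: 3 × 2 = 6 from the double-bond units + 0 from the CH(+) atom = 6.
That gives a 4n+2 count (6, n = 1).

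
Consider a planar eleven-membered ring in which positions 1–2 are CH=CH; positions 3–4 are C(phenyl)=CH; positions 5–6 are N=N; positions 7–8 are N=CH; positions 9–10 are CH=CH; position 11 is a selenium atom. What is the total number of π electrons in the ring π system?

12

All ring atoms are sp² and supply a p orbital to the ring (every atom in a ring double bond is sp² and brings one electron to the p orbital; the doubly-bonded nitrogens are pyridine-type — their lone pairs lie in the ring plane, leaving one electron in the p orbital; the selenium donates one lone pair from its p orbital); the conjugation is uninterrupted.
π-electron count: 5 × 2 = 10 from the double-bond units + 2 from the Se atom = 12.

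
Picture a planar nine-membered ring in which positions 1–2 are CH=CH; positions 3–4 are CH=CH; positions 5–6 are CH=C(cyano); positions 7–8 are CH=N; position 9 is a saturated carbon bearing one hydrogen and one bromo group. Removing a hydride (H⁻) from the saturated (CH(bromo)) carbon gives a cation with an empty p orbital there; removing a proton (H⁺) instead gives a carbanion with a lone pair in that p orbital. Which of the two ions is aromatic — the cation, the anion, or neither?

The anion

Once that carbon is sp², every ring atom has a p orbital and both ions are fully conjugated.
Cation: 4 × 2 + 0 = 8 π electrons → 4(2), antiaromatic.
Anion: 4 × 2 + 2 = 10 π electrons → 4(2)+2, aromatic.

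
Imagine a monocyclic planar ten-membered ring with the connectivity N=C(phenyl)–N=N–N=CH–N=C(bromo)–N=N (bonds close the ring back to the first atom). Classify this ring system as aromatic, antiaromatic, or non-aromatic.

All ring atoms are sp² and supply a p orbital to the ring (every atom in a ring double bond is sp² and brings one electron to the p orbital; the doubly-bonded nitrogens are pyridine-type — their lone pairs lie in the ring plane, leaving one electron in the p orbital); the conjugation is uninterrupted.
π-electron count: 5 × 2 = 10 from the 5 double-bond units.
Since 10 = 4·2 + 2, the ring meets the 4n+2 criterion.

Aromatic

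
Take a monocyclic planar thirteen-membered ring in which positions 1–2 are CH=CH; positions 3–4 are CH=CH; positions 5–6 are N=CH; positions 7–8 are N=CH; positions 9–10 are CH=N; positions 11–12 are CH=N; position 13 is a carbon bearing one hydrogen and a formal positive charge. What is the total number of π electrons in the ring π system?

12

The p orbitals form a continuous loop: every atom in a ring double bond is sp² and brings one electron to the p orbital; the doubly-bonded nitrogens are pyridine-type — their lone pairs lie in the ring plane, leaving one electron in the p orbital; the carbocation has an empty p orbital. The ring is fully conjugated.
Tallying contributions gives 6 × 2 = 12 from the double-bond units + 0 from the CH(+) atom = 12.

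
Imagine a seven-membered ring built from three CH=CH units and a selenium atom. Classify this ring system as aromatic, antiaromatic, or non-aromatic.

All ring atoms are sp² and supply a p orbital to the ring (every atom in a ring double bond is sp² and brings one electron to the p orbital; the selenium donates one lone pair from its p orbital); the conjugation is uninterrupted.
Adding the contributions, 3 × 2 = 6 from the double-bond units + 2 from the Se atom = 8.
8 = 4(2); a planar, fully conjugated 4n system is antiaromatic.

Antiaromatic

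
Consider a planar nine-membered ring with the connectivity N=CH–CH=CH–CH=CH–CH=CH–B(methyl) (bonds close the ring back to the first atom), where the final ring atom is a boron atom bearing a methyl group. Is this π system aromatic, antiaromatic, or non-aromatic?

Antiaromatic

Check conjugation: the double-bond atoms are sp², each contributing one p electron; each sp² =N– keeps its lone pair in-plane and puts one electron into the π system; the boron has an empty p orbital — every position has a p orbital, so the cyclic π system is continuous.
Adding the contributions, 4 × 2 = 8 from the double-bond units + 0 from the B(methyl) atom = 8.
With 8 = 4·2 π electrons, Hückel's rule classifies the planar ring as antiaromatic.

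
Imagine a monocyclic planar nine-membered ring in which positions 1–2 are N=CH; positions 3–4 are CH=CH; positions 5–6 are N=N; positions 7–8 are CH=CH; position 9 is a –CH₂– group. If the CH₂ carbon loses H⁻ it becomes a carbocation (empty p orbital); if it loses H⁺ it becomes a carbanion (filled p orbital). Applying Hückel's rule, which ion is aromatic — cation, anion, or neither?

The anion

In either ion the ring is fully conjugated: every atom, including the new sp² carbon, supplies a p orbital.
Cation: 4 × 2 + 0 = 8 π electrons → 4(2), antiaromatic.
Anion: 4 × 2 + 2 = 10 π electrons → 4(2)+2, aromatic.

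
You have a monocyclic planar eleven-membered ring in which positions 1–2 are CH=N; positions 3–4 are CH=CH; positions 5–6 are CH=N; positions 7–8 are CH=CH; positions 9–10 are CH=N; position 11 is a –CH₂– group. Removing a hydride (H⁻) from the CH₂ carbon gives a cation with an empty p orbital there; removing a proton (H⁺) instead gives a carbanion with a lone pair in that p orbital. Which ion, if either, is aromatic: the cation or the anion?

Both ions have a continuous loop of p orbitals — each ring atom is sp².
Cation: 5 × 2 + 0 = 10 π electrons → 4(2)+2, aromatic.
Anion: 5 × 2 + 2 = 12 π electrons → 4(3), antiaromatic.

The cation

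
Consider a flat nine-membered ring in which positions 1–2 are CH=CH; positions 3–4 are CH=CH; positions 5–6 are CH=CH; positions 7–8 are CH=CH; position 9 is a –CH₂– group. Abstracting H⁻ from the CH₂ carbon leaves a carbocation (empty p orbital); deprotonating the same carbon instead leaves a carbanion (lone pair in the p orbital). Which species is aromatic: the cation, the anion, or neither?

The anion

Both ions have a continuous loop of p orbitals — each ring atom is sp².
Cation: 4 × 2 + 0 = 8 π electrons → 4(2), antiaromatic.
Anion: 4 × 2 + 2 = 10 π electrons → 4(2)+2, aromatic.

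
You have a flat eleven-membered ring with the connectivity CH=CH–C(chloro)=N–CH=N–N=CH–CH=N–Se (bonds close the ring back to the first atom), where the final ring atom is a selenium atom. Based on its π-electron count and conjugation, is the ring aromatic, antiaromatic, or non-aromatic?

All ring atoms are sp² and supply a p orbital to the ring (each doubly-bonded ring atom is sp² with one p-orbital electron; the doubly-bonded nitrogens are pyridine-type — their lone pairs lie in the ring plane, leaving one electron in the p orbital; the selenium donates one lone pair from its p orbital); the conjugation is uninterrupted.
Tallying contributions gives 5 × 2 = 10 from the double-bond units + 2 from the Se atom = 12.
12 = 4(3); a planar, fully conjugated 4n system is antiaromatic.

Antiaromatic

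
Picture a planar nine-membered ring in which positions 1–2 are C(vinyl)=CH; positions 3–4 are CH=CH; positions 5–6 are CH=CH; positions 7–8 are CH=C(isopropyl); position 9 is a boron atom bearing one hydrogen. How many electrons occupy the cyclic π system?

Every ring atom contributes a p orbital perpendicular to the ring (the double-bond atoms are sp², each contributing one p electron; the boron has an empty p orbital), so the π system is cyclic and fully conjugated.
π-electron count: 4 × 2 = 8 from the double-bond units + 0 from the BH atom = 8.

8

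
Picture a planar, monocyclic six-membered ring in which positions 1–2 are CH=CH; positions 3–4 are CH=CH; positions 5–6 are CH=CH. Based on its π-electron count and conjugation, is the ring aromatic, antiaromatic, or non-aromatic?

Every ring atom contributes a p orbital perpendicular to the ring (the double-bond atoms are sp², each contributing one p electron), so the π system is cyclic and fully conjugated.
Adding the contributions, 3 × 2 = 6 from the 3 double-bond units.
That gives a 4n+2 count (6, n = 1).
This is benzene.

Aromatic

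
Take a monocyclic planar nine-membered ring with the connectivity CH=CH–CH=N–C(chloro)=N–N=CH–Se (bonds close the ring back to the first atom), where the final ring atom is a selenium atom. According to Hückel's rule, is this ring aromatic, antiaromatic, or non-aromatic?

Check conjugation: each doubly-bonded ring atom is sp² with one p-orbital electron; the doubly-bonded nitrogens are pyridine-type — their lone pairs lie in the ring plane, leaving one electron in the p orbital; the selenium donates one lone pair from its p orbital — every position has a p orbital, so the cyclic π system is continuous.
Tallying contributions gives 4 × 2 = 8 from the double-bond units + 2 from the Se atom = 10.
With 10 π electrons (n = 2), the Hückel 4n+2 condition holds.

Aromatic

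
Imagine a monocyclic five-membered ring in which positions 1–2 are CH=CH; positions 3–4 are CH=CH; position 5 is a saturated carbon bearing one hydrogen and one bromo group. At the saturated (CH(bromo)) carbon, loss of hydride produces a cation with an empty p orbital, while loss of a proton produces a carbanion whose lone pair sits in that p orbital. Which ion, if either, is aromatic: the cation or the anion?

The anion

In either ion the ring is fully conjugated: every atom, including the new sp² carbon, supplies a p orbital.
Cation: 2 × 2 + 0 = 4 π electrons → 4(1), antiaromatic.
Anion: 2 × 2 + 2 = 6 π electrons → 4(1)+2, aromatic.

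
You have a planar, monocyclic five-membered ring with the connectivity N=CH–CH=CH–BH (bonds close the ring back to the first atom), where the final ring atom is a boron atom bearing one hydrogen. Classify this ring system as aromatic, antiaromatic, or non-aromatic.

Antiaromatic

All ring atoms are sp² and supply a p orbital to the ring (each doubly-bonded ring atom is sp² with one p-orbital electron; the doubly-bonded nitrogens are pyridine-type — their lone pairs lie in the ring plane, leaving one electron in the p orbital; the boron has an empty p orbital); the conjugation is uninterrupted.
Tallying contributions gives 2 × 2 = 4 from the double-bond units + 0 from the BH atom = 4.
4 = 4(1); a planar, fully conjugated 4n system is antiaromatic.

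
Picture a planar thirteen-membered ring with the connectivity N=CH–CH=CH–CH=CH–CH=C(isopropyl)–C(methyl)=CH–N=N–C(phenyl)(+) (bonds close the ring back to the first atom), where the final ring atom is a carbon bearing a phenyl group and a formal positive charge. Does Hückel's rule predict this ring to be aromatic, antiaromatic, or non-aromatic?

Antiaromatic

Check conjugation: the double-bond atoms are sp², each contributing one p electron; the doubly-bonded nitrogens are pyridine-type — their lone pairs lie in the ring plane, leaving one electron in the p orbital; the carbocation has an empty p orbital — every position has a p orbital, so the cyclic π system is continuous.
π-electron count: 6 × 2 = 12 from the double-bond units + 0 from the C(phenyl)(+) atom = 12.
With 12 = 4·3 π electrons, Hückel's rule classifies the planar ring as antiaromatic.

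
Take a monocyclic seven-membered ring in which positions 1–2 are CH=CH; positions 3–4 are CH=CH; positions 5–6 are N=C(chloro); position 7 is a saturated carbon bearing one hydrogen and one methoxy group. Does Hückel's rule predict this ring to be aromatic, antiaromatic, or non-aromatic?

Non-aromatic

The CH(methoxy) carbon is saturated: that saturated carbon is sp³ and has no p orbital in the ring π system. Conjugation is not continuous around the ring.
Broken conjugation rules out both aromaticity and antiaromaticity.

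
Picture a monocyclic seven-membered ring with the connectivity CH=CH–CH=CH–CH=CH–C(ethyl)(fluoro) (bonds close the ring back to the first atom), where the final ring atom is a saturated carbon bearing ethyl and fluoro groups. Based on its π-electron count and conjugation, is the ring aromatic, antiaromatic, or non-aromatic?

The C(ethyl)(fluoro) position has four σ bonds — that saturated carbon is sp³ and has no p orbital in the ring π system — so the cyclic conjugation is interrupted.
Without a continuous loop of overlapping p orbitals the Hückel electron count never comes into play.

Non-aromatic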